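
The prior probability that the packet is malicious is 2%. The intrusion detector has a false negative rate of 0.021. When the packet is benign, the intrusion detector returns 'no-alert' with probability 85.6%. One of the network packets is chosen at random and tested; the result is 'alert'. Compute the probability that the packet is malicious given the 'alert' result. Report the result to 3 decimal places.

P(H | E) ≈ 0.122

Write H for 'the packet is malicious'. Prior odds H:¬H = 0.02/0.98 = 0.020408. For the 'alert' outcome, the likelihood ratio is 0.979/0.144 = 6.7986.
Posterior odds = 0.020408 × 6.7986 = 0.13875, so P(H|E) = 0.13875/(1+0.13875) = 0.122.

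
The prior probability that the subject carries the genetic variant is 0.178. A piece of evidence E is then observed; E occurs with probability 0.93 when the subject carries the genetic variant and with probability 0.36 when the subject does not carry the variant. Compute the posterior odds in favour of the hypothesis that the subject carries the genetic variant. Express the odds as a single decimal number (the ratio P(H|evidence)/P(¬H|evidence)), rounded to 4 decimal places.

Posterior odds ≈ 0.5594

Prior odds = 0.178/(1−0.178) = 0.21655. In log-odds, ln(0.21655) = -1.5300.
Add log likelihood ratio: ln(2.5833) = 0.94908.
Posterior log-odds = -0.58088, so posterior odds = exp(-0.58088) = 0.55941.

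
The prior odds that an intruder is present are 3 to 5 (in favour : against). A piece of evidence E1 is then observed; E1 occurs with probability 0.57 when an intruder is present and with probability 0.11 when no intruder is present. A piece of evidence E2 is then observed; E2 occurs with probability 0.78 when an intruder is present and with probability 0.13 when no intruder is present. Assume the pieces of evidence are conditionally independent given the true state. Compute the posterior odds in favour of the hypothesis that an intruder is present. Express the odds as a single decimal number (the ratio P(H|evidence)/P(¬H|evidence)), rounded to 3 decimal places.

Posterior odds ≈ 18.655

Prior odds = 3/5 = 0.60000.
Likelihood ratio for E1 = 0.57/0.11 = 5.1818.
Likelihood ratio for E2 = 0.78/0.13 = 6.0000.
Posterior odds = prior odds × LR₁ × LR₂ = 18.655.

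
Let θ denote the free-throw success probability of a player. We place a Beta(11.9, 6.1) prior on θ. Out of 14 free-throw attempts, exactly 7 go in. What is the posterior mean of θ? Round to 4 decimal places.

Posterior mean ≈ 0.5906

The binomial likelihood is conjugate to the Beta prior: with 7 successes and 7 failures, the posterior is Beta(11.9+7, 6.1+7) = Beta(18.9, 13.1).
E[θ | data] = 18.9/(18.9+13.1) = 0.5906.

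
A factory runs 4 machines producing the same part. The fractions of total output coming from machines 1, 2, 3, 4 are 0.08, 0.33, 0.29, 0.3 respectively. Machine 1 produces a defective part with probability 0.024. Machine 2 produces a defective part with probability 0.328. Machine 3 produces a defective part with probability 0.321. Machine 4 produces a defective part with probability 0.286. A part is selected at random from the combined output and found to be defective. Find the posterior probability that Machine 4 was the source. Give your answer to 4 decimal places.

Posterior probability ≈ 0.2968

Tabulate prior·likelihood by source: [1] prior 0.08, lik 0.024, product 0.001920; [2] prior 0.33, lik 0.328, product 0.1082; [3] prior 0.29, lik 0.321, product 0.09309; [4] prior 0.3, lik 0.286, product 0.08580.
Normalizing constant = 0.28905; the posterior for Machine 4 is its product over the sum, 0.08580/0.28905 = 0.2968.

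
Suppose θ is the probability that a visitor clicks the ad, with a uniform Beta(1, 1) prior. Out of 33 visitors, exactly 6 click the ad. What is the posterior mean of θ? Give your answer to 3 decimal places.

Posterior mean ≈ 0.200

The binomial likelihood is conjugate to the Beta prior: with 6 successes and 27 failures, the posterior is Beta(1+6, 1+27) = Beta(7, 28).
Posterior mean = α/(α+β) = 7/35 = 0.200.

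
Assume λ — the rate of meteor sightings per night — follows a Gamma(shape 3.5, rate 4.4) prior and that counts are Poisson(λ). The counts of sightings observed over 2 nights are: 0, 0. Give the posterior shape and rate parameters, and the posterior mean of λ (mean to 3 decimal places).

The Poisson likelihood adds the total count to the shape and the number of exposure periods to the rate. Here ∑xᵢ = 0 and n = 2, so shape 3.5→3.5 and rate 4.4→6.4.
E[λ | data] = 3.5/6.4 = 0.547.

Posterior: Gamma(shape=3.5, rate=6.4); mean ≈ 0.547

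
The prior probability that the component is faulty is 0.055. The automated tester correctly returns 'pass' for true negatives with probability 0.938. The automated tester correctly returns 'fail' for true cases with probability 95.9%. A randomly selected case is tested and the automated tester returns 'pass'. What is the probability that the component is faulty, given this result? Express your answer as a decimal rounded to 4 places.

Write H for 'the component is faulty'. Prior odds H:¬H = 0.055/0.945 = 0.058201. For the 'pass' outcome, the likelihood ratio is 0.041/0.938 = 0.043710.
Posterior odds = 0.058201 × 0.043710 = 0.0025440, so P(H|E) = 0.0025440/(1+0.0025440) = 0.0025.

P(H | E) ≈ 0.0025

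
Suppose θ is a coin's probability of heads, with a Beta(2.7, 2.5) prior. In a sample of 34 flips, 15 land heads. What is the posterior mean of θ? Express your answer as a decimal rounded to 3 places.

The binomial likelihood is conjugate to the Beta prior: with 15 successes and 19 failures, the posterior is Beta(2.7+15, 2.5+19) = Beta(17.7, 21.5).
Posterior mean = α/(α+β) = 17.7/39.2 = 0.452.

Posterior mean ≈ 0.452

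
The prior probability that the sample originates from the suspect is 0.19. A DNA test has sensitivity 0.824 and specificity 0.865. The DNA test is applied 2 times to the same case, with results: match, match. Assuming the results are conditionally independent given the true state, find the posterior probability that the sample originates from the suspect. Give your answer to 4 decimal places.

With H the event that the sample originates from the suspect, the joint likelihood of the observed sequence is P(data|H) = 0.824·0.824 = 0.67898 and P(data|¬H) = 0.135·0.135 = 0.018225.
Bayes: P(H|data) = 0.19·0.67898 / (0.19·0.67898 + 0.81·0.018225) = 0.12901/0.14377 = 0.8973.

Posterior P(H) ≈ 0.8973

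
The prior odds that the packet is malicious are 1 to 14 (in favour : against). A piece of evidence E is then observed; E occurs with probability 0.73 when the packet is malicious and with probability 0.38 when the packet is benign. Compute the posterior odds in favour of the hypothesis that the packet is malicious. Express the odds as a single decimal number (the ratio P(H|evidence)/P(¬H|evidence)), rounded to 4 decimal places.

Posterior odds ≈ 0.1372

Prior odds = 1/14 = 0.071429. In log-odds, ln(0.071429) = -2.6391.
Add log likelihood ratio: ln(1.9211) = 0.65287.
Posterior log-odds = -1.9862, so posterior odds = exp(-1.9862) = 0.13722.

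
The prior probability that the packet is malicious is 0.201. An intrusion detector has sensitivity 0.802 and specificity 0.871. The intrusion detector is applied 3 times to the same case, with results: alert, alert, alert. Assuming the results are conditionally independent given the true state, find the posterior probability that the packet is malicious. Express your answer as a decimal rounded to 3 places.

Let H be the event that the packet is malicious; start with P(H) = 0.201. P('alert'|H) = 0.802, P('alert'|¬H) = 0.129.
Update on result 1 ('alert'): P(H) ← 0.802·0.2010 / (0.802·0.2010 + 0.129·0.7990) = 0.16120/0.26427 = 0.6100.
Update on result 2 ('alert'): P(H) ← 0.802·0.6100 / (0.802·0.6100 + 0.129·0.3900) = 0.48921/0.53952 = 0.9067.
Update on result 3 ('alert'): P(H) ← 0.802·0.9067 / (0.802·0.9067 + 0.129·0.0933) = 0.72721/0.73924 = 0.9837.

Posterior P(H) ≈ 0.984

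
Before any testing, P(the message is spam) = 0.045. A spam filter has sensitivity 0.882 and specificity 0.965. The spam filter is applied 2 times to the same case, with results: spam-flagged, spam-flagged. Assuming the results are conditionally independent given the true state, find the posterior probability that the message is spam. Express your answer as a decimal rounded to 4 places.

With H the event that the message is spam, the joint likelihood of the observed sequence is P(data|H) = 0.882·0.882 = 0.77792 and P(data|¬H) = 0.035·0.035 = 0.0012250.
Bayes: P(H|data) = 0.045·0.77792 / (0.045·0.77792 + 0.955·0.0012250) = 0.035007/0.036176 = 0.9677.

Posterior P(H) ≈ 0.9677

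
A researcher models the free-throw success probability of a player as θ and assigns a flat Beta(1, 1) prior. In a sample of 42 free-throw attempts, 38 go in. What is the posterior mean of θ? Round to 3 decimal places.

Posterior mean ≈ 0.886

Observing 38 successes and 4 failures updates Beta(1, 1) by adding the success and failure counts to the two shape parameters: α = 1+38 = 39, β = 1+4 = 5.
E[θ | data] = 39/(39+5) = 0.886.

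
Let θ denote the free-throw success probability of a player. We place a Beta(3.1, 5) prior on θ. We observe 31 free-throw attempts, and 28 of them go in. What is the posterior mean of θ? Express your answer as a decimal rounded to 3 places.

Posterior mean ≈ 0.795

Observing 28 successes and 3 failures updates Beta(3.1, 5) by adding the success and failure counts to the two shape parameters: α = 3.1+28 = 31.1, β = 5+3 = 8.
Posterior mean = α/(α+β) = 31.1/39.1 = 0.795.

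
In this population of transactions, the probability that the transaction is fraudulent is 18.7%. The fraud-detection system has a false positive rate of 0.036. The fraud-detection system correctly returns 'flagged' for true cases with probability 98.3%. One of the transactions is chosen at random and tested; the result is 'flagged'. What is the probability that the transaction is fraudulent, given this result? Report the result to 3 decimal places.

Let H be the event that the transaction is fraudulent. P(H) = 0.187, so P(¬H) = 0.813. With E the 'flagged' result, P(E|H) = 0.983 and P(E|¬H) = 0.036.
P(E) = 0.983·0.187 + 0.036·0.813 = 0.18382 + 0.029268 = 0.21309.
By Bayes' theorem, P(H|E) = 0.18382 / 0.21309 = 0.863.

P(H | E) ≈ 0.863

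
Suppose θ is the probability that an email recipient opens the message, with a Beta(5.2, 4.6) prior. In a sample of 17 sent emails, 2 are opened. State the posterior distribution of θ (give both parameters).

Observing 2 successes and 15 failures updates Beta(5.2, 4.6) by adding the success and failure counts to the two shape parameters: α = 5.2+2 = 7.2, β = 4.6+15 = 19.6.

Posterior: Beta(7.2, 19.6)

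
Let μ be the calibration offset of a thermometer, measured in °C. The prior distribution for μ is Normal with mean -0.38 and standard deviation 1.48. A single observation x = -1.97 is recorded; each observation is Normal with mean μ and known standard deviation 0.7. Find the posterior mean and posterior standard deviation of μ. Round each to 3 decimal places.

Posterior mean ≈ -1.679; posterior SD ≈ 0.633

Prior precision 1/τ₀² = 1/1.48² = 0.456538; data precision n/σ² = 1/0.7² = 2.04082.
Posterior precision = 0.456538 + 2.04082 = 2.49735, giving posterior SD = 1/√2.49735 = 0.633.
Posterior mean = (0.456538·-0.38 + 2.04082·-1.97) / 2.49735 = -1.679.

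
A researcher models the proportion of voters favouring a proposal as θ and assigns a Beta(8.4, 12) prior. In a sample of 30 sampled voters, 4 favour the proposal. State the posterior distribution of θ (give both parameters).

Posterior: Beta(12.4, 38)

The binomial likelihood is conjugate to the Beta prior: with 4 successes and 26 failures, the posterior is Beta(8.4+4, 12+26) = Beta(12.4, 38).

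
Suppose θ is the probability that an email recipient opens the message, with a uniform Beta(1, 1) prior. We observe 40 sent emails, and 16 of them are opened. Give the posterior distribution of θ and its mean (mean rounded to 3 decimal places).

Posterior: Beta(17, 25); mean ≈ 0.405

Observing 16 successes and 24 failures updates Beta(1, 1) by adding the success and failure counts to the two shape parameters: α = 1+16 = 17, β = 1+24 = 25.
E[θ | data] = 17/(17+25) = 0.405.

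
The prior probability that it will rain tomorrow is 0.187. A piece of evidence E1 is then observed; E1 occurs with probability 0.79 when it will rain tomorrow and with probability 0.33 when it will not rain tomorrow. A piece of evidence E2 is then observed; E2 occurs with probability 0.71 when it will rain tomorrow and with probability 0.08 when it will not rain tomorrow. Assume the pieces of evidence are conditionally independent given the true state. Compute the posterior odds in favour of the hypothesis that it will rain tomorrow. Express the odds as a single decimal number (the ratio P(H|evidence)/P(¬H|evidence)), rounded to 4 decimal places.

Posterior odds ≈ 4.8869

Prior odds = 0.187/(1−0.187) = 0.23001. In log-odds, ln(0.23001) = -1.4696.
Add log likelihood ratios: ln(2.3939) + ln(8.8750) = 3.0562.
Posterior log-odds = 1.5866, so posterior odds = exp(1.5866) = 4.8869.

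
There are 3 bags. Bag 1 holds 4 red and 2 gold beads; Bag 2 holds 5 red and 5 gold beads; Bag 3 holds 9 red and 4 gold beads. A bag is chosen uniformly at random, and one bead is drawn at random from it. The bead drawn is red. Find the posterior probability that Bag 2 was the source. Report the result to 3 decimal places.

Posterior probability ≈ 0.269

Tabulate prior·likelihood by source: [1] prior 0.333333, lik 0.6667, product 0.2222; [2] prior 0.333333, lik 0.5, product 0.1667; [3] prior 0.333333, lik 0.6923, product 0.2308.
Normalizing constant = 0.61966; the posterior for Bag 2 is its product over the sum, 0.1667/0.61966 = 0.269.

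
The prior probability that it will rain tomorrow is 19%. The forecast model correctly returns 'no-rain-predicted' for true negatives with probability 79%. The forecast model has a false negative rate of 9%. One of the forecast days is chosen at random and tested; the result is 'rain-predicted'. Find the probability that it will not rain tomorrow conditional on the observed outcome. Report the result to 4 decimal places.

P(¬H | E) ≈ 0.4959

Let H be the event that it will rain tomorrow. P(H) = 0.19, so P(¬H) = 0.81. With E the 'rain-predicted' result, P(E|H) = 0.91 and P(E|¬H) = 0.21.
P(E) = 0.91·0.19 + 0.21·0.81 = 0.17290 + 0.17010 = 0.34300.
By Bayes' theorem, P(H|E) = 0.17290 / 0.34300 = 0.5041. Hence P(¬H|E) = 1 − 0.5041 = 0.4959.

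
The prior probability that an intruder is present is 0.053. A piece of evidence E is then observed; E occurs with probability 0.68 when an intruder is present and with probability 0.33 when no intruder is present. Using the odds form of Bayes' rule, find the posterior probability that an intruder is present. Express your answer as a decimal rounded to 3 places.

Posterior probability ≈ 0.103

Prior odds = 0.053/(1−0.053) = 0.055966.
Likelihood ratio for E = 0.68/0.33 = 2.0606.
Posterior odds = prior odds × LR = 0.11532.
Posterior probability = odds/(1+odds) = 0.11532/1.1153 = 0.103.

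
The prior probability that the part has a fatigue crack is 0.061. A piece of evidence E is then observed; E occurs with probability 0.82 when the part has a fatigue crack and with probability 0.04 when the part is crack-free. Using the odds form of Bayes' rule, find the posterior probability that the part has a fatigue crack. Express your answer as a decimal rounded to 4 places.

Prior odds = 0.061/(1−0.061) = 0.064963. In log-odds, ln(0.064963) = -2.7339.
Add log likelihood ratio: ln(20.500) = 3.0204.
Posterior log-odds = 0.28648, so posterior odds = exp(0.28648) = 1.3317. Converting, P(H|E) = 1.3317/2.3317 = 0.5711.

Posterior probability ≈ 0.5711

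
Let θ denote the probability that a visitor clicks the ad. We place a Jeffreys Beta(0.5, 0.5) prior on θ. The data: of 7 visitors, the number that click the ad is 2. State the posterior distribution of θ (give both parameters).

Posterior: Beta(2.5, 5.5)

The binomial likelihood is conjugate to the Beta prior: with 2 successes and 5 failures, the posterior is Beta(0.5+2, 0.5+5) = Beta(2.5, 5.5).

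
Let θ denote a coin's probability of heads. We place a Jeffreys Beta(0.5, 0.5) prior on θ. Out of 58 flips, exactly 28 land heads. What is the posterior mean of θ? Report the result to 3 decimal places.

The binomial likelihood is conjugate to the Beta prior: with 28 successes and 30 failures, the posterior is Beta(0.5+28, 0.5+30) = Beta(28.5, 30.5).
Posterior mean = α/(α+β) = 28.5/59 = 0.483.

Posterior mean ≈ 0.483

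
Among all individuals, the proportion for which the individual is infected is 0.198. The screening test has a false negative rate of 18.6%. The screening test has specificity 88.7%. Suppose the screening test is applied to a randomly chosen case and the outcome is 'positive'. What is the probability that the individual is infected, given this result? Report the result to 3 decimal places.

P(H | E) ≈ 0.640

Write H for 'the individual is infected'. Prior odds H:¬H = 0.198/0.802 = 0.24688. For the 'positive' outcome, the likelihood ratio is 0.814/0.113 = 7.2035.
Posterior odds = 0.24688 × 7.2035 = 1.7784, so P(H|E) = 1.7784/(1+1.7784) = 0.640.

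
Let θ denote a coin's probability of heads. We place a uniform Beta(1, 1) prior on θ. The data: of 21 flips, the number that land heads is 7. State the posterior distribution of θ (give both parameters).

Posterior: Beta(8, 15)

Observing 7 successes and 14 failures updates Beta(1, 1) by adding the success and failure counts to the two shape parameters: α = 1+7 = 8, β = 1+14 = 15.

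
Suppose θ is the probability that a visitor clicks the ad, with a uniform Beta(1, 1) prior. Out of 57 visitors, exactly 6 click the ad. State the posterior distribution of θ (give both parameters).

Posterior: Beta(7, 52)

Observing 6 successes and 51 failures updates Beta(1, 1) by adding the success and failure counts to the two shape parameters: α = 1+6 = 7, β = 1+51 = 52.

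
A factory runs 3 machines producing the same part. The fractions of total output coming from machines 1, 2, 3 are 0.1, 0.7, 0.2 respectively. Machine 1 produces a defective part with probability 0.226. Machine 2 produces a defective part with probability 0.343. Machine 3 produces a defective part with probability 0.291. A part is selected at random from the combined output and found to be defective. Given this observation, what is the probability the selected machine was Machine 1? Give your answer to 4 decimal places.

Tabulate prior·likelihood by source: [1] prior 0.1, lik 0.226, product 0.02260; [2] prior 0.7, lik 0.343, product 0.2401; [3] prior 0.2, lik 0.291, product 0.05820.
Normalizing constant = 0.32090; the posterior for Machine 1 is its product over the sum, 0.02260/0.32090 = 0.0704.

Posterior probability ≈ 0.0704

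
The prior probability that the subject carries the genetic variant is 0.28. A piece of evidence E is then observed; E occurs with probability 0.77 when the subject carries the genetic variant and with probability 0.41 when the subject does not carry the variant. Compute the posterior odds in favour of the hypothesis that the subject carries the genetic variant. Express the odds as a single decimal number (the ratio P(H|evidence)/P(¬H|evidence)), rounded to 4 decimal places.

Posterior odds ≈ 0.7304

Prior odds = 0.28/(1−0.28) = 0.38889.
Likelihood ratio for E = 0.77/0.41 = 1.8780.
Posterior odds = prior odds × LR = 0.73035.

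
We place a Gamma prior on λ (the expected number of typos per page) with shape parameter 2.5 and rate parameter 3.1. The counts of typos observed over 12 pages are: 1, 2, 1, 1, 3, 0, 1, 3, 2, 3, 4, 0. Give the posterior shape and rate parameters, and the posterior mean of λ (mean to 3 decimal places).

Total count ∑xᵢ = 21 over n = 12 pages.
Gamma is conjugate to the Poisson likelihood: posterior is Gamma(shape = 2.5+21 = 23.5, rate = 3.1+12 = 15.1).
E[λ | data] = 23.5/15.1 = 1.556.

Posterior: Gamma(shape=23.5, rate=15.1); mean ≈ 1.556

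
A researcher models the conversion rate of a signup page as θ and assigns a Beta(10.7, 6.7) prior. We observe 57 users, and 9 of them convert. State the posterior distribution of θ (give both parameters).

The binomial likelihood is conjugate to the Beta prior: with 9 successes and 48 failures, the posterior is Beta(10.7+9, 6.7+48) = Beta(19.7, 54.7).

Posterior: Beta(19.7, 54.7)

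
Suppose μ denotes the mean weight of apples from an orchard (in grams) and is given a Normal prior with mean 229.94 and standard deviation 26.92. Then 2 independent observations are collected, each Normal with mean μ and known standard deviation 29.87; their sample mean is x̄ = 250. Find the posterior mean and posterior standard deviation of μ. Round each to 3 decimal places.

Prior precision 1/τ₀² = 1/26.92² = 0.00137991; data precision n/σ² = 2/29.87² = 0.00224161.
Posterior precision = 0.00137991 + 0.00224161 = 0.00362151, giving posterior SD = 1/√0.00362151 = 16.617.
Posterior mean = (0.00137991·229.94 + 0.00224161·250) / 0.00362151 = 242.357.

Posterior mean ≈ 242.357; posterior SD ≈ 16.617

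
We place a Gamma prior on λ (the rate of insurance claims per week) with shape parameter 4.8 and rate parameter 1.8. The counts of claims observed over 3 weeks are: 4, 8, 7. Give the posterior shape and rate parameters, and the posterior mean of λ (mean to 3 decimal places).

Total count ∑xᵢ = 19 over n = 3 weeks.
Gamma is conjugate to the Poisson likelihood: posterior is Gamma(shape = 4.8+19 = 23.8, rate = 1.8+3 = 4.8).
Posterior mean = shape/rate = 23.8/4.8 = 4.958.

Posterior: Gamma(shape=23.8, rate=4.8); mean ≈ 4.958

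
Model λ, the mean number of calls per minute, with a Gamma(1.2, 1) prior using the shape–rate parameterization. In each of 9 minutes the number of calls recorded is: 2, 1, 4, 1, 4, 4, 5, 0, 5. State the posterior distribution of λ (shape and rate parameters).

Total count ∑xᵢ = 26 over n = 9 minutes.
Gamma is conjugate to the Poisson likelihood: posterior is Gamma(shape = 1.2+26 = 27.2, rate = 1+9 = 10).

Posterior: Gamma(shape=27.2, rate=10)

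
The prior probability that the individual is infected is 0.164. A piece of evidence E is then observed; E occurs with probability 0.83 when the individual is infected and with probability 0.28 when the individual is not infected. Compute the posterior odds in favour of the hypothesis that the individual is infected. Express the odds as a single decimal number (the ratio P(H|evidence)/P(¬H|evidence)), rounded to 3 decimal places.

Posterior odds ≈ 0.582

Prior odds = 0.164/(1−0.164) = 0.19617.
Likelihood ratio for E = 0.83/0.28 = 2.9643.
Posterior odds = prior odds × LR = 0.58151.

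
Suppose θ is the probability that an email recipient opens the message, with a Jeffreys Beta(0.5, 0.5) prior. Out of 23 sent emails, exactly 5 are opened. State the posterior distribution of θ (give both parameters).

Posterior: Beta(5.5, 18.5)

The binomial likelihood is conjugate to the Beta prior: with 5 successes and 18 failures, the posterior is Beta(0.5+5, 0.5+18) = Beta(5.5, 18.5).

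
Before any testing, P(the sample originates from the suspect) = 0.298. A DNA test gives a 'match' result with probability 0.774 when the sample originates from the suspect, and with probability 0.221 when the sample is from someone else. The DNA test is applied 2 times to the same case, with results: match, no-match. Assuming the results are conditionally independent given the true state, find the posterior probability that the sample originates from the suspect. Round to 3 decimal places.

Posterior P(H) ≈ 0.301

Let H be the event that the sample originates from the suspect; start with P(H) = 0.298. P('match'|H) = 0.774, P('match'|¬H) = 0.221.
Update on result 1 ('match'): P(H) ← 0.774·0.2980 / (0.774·0.2980 + 0.221·0.7020) = 0.23065/0.38579 = 0.5979.
Update on result 2 ('no-match'): P(H) ← 0.226·0.5979 / (0.226·0.5979 + 0.779·0.4021) = 0.13512/0.44838 = 0.3013.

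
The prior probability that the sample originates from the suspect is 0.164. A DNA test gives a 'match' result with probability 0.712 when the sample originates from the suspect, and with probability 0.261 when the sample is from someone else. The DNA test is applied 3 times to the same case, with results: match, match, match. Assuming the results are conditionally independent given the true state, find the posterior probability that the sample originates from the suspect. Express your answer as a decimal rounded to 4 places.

Posterior P(H) ≈ 0.7993

Let H be the event that the sample originates from the suspect; start with P(H) = 0.164. P('match'|H) = 0.712, P('match'|¬H) = 0.261.
Update on result 1 ('match'): P(H) ← 0.712·0.1640 / (0.712·0.1640 + 0.261·0.8360) = 0.11677/0.33496 = 0.3486.
Update on result 2 ('match'): P(H) ← 0.712·0.3486 / (0.712·0.3486 + 0.261·0.6514) = 0.24820/0.41822 = 0.5935.
Update on result 3 ('match'): P(H) ← 0.712·0.5935 / (0.712·0.5935 + 0.261·0.4065) = 0.42255/0.52866 = 0.7993.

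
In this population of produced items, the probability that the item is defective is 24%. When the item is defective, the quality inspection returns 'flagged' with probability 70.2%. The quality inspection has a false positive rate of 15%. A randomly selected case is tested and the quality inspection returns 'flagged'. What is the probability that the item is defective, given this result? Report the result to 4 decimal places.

P(H | E) ≈ 0.5964

Let H be the event that the item is defective. P(H) = 0.24, so P(¬H) = 0.76. With E the 'flagged' result, P(E|H) = 0.702 and P(E|¬H) = 0.15.
P(E) = 0.702·0.24 + 0.15·0.76 = 0.16848 + 0.11400 = 0.28248.
By Bayes' theorem, P(H|E) = 0.16848 / 0.28248 = 0.5964.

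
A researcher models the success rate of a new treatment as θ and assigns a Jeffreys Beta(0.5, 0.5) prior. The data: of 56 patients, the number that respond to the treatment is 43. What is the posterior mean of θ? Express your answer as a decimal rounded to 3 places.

The binomial likelihood is conjugate to the Beta prior: with 43 successes and 13 failures, the posterior is Beta(0.5+43, 0.5+13) = Beta(43.5, 13.5).
E[θ | data] = 43.5/(43.5+13.5) = 0.763.

Posterior mean ≈ 0.763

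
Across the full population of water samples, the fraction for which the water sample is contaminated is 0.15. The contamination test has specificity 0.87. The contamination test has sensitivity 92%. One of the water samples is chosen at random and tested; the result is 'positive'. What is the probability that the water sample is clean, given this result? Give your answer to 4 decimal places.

P(¬H | E) ≈ 0.4447

Let H be the event that the water sample is contaminated. P(H) = 0.15, so P(¬H) = 0.85. With E the 'positive' result, P(E|H) = 0.92 and P(E|¬H) = 0.13.
P(E) = 0.92·0.15 + 0.13·0.85 = 0.13800 + 0.11050 = 0.24850.
By Bayes' theorem, P(H|E) = 0.13800 / 0.24850 = 0.5553. Hence P(¬H|E) = 1 − 0.5553 = 0.4447.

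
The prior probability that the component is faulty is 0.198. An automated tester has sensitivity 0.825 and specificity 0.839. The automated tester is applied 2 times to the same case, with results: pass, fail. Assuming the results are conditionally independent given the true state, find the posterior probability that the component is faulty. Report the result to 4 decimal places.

Posterior P(H) ≈ 0.2088

With H the event that the component is faulty, the joint likelihood of the observed sequence is P(data|H) = 0.175·0.825 = 0.14437 and P(data|¬H) = 0.839·0.161 = 0.13508.
Bayes: P(H|data) = 0.198·0.14437 / (0.198·0.14437 + 0.802·0.13508) = 0.028586/0.13692 = 0.2088.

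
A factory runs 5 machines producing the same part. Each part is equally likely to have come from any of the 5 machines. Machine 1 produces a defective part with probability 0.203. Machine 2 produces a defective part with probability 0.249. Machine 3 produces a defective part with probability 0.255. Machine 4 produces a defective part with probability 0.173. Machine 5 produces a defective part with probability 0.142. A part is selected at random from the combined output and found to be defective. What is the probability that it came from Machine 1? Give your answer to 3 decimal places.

Posterior probability ≈ 0.199

Tabulate prior·likelihood by source: [1] prior 0.2, lik 0.203, product 0.04060; [2] prior 0.2, lik 0.249, product 0.04980; [3] prior 0.2, lik 0.255, product 0.05100; [4] prior 0.2, lik 0.173, product 0.03460; [5] prior 0.2, lik 0.142, product 0.02840.
Normalizing constant = 0.20440; the posterior for Machine 1 is its product over the sum, 0.04060/0.20440 = 0.199.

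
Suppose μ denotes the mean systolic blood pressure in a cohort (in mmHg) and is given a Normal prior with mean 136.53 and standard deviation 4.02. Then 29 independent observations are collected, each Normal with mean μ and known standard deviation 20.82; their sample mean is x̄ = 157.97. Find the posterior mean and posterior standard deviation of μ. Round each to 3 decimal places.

Posterior mean ≈ 147.668; posterior SD ≈ 2.787

Prior precision 1/τ₀² = 1/4.02² = 0.0618797; data precision n/σ² = 29/20.82² = 0.0669016.
Posterior precision = 0.0618797 + 0.0669016 = 0.128781, giving posterior SD = 1/√0.128781 = 2.787.
Posterior mean = (0.0618797·136.53 + 0.0669016·157.97) / 0.128781 = 147.668.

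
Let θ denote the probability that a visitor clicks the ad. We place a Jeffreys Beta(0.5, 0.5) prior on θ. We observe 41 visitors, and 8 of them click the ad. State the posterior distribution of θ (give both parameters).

Posterior: Beta(8.5, 33.5)

Observing 8 successes and 33 failures updates Beta(0.5, 0.5) by adding the success and failure counts to the two shape parameters: α = 0.5+8 = 8.5, β = 0.5+33 = 33.5.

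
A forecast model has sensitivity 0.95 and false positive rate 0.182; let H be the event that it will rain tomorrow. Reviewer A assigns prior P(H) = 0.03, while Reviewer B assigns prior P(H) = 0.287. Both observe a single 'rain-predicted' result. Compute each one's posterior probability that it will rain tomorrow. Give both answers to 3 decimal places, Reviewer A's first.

P('+'|H) = 0.95, P('+'|¬H) = 0.182.
Reviewer A: numerator 0.95·0.03 = 0.028500; evidence = 0.028500+0.182·0.97 = 0.20504; posterior = 0.139.
Reviewer B: numerator 0.95·0.287 = 0.27265; evidence = 0.27265+0.182·0.713 = 0.40242; posterior = 0.678.

Reviewer A: 0.139; Reviewer B: 0.678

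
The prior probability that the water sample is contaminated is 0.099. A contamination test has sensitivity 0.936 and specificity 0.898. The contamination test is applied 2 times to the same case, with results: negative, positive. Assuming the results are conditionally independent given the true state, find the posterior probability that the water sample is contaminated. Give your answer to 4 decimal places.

Posterior P(H) ≈ 0.0670

With H the event that the water sample is contaminated, the joint likelihood of the observed sequence is P(data|H) = 0.064·0.936 = 0.059904 and P(data|¬H) = 0.898·0.102 = 0.091596.
Bayes: P(H|data) = 0.099·0.059904 / (0.099·0.059904 + 0.901·0.091596) = 0.0059305/0.088458 = 0.0670.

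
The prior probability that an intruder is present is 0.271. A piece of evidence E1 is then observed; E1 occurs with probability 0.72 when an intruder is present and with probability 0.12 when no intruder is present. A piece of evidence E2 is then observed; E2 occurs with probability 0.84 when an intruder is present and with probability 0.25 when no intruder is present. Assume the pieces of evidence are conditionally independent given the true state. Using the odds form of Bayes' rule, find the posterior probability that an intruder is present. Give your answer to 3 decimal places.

Posterior probability ≈ 0.882

Prior odds = 0.271/(1−0.271) = 0.37174.
Likelihood ratio for E1 = 0.72/0.12 = 6.0000.
Likelihood ratio for E2 = 0.84/0.25 = 3.3600.
Posterior odds = prior odds × LR₁ × LR₂ = 7.4943.
Posterior probability = odds/(1+odds) = 7.4943/8.4943 = 0.882.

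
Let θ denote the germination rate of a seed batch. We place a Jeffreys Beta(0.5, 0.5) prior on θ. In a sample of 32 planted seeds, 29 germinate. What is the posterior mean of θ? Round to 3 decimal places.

The binomial likelihood is conjugate to the Beta prior: with 29 successes and 3 failures, the posterior is Beta(0.5+29, 0.5+3) = Beta(29.5, 3.5).
E[θ | data] = 29.5/(29.5+3.5) = 0.894.

Posterior mean ≈ 0.894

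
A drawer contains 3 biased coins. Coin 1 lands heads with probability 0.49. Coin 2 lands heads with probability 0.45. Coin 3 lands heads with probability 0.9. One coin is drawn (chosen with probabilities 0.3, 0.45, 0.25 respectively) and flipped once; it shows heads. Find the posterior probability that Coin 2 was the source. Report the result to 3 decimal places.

Posterior probability ≈ 0.352

Tabulate prior·likelihood by source: [1] prior 0.3, lik 0.49, product 0.1470; [2] prior 0.45, lik 0.45, product 0.2025; [3] prior 0.25, lik 0.9, product 0.2250.
Normalizing constant = 0.57450; the posterior for Coin 2 is its product over the sum, 0.2025/0.57450 = 0.352.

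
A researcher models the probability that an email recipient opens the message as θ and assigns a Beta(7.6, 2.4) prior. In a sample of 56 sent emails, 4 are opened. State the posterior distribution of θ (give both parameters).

The binomial likelihood is conjugate to the Beta prior: with 4 successes and 52 failures, the posterior is Beta(7.6+4, 2.4+52) = Beta(11.6, 54.4).

Posterior: Beta(11.6, 54.4)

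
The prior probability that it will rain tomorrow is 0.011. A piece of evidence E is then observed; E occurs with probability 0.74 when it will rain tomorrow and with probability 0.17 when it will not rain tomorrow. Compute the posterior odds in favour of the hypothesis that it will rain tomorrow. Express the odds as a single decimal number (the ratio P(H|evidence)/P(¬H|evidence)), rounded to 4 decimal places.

Posterior odds ≈ 0.0484

Prior odds = 0.011/(1−0.011) = 0.011122.
Likelihood ratio for E = 0.74/0.17 = 4.3529.
Posterior odds = prior odds × LR = 0.048415.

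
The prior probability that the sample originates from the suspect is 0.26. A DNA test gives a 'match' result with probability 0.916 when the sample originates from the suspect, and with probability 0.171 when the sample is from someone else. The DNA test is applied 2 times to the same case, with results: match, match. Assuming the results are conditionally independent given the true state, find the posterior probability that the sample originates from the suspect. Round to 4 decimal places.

Let H be the event that the sample originates from the suspect; start with P(H) = 0.26. P('match'|H) = 0.916, P('match'|¬H) = 0.171.
Update on result 1 ('match'): P(H) ← 0.916·0.2600 / (0.916·0.2600 + 0.171·0.7400) = 0.23816/0.36470 = 0.6530.
Update on result 2 ('match'): P(H) ← 0.916·0.6530 / (0.916·0.6530 + 0.171·0.3470) = 0.59818/0.65751 = 0.9098.

Posterior P(H) ≈ 0.9098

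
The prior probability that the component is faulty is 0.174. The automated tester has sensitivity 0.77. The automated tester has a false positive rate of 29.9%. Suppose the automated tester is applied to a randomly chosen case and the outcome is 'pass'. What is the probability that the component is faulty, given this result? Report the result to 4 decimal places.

P(H | E) ≈ 0.0646

Write H for 'the component is faulty'. Prior odds H:¬H = 0.174/0.826 = 0.21065. For the 'pass' outcome, the likelihood ratio is 0.23/0.701 = 0.32810.
Posterior odds = 0.21065 × 0.32810 = 0.069116, so P(H|E) = 0.069116/(1+0.069116) = 0.0646.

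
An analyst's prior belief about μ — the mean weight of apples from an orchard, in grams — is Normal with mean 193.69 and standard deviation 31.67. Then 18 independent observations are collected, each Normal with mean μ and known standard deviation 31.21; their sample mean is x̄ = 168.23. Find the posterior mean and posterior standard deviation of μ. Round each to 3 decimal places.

With known σ, the Normal prior is conjugate. Weight on the data is w = (n/σ²)/(n/σ² + 1/τ₀²) = 0.0184793/(0.0184793+0.00099702) = 0.94881.
Posterior mean = w·x̄ + (1−w)·μ₀ = 0.94881·168.23 + 0.051191·193.69 = 169.533. Posterior variance = 1/(0.0184793+0.00099702) = 51.3445, so SD = 7.166.

Posterior mean ≈ 169.533; posterior SD ≈ 7.166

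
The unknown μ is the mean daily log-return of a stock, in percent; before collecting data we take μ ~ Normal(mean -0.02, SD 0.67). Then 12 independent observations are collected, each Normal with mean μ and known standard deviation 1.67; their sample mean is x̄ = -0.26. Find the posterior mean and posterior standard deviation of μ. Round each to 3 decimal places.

Posterior mean ≈ -0.178; posterior SD ≈ 0.391

With known σ, the Normal prior is conjugate. Weight on the data is w = (n/σ²)/(n/σ² + 1/τ₀²) = 4.30277/(4.30277+2.22767) = 0.65888.
Posterior mean = w·x̄ + (1−w)·μ₀ = 0.65888·-0.26 + 0.34112·-0.02 = -0.178. Posterior variance = 1/(4.30277+2.22767) = 0.153129, so SD = 0.391.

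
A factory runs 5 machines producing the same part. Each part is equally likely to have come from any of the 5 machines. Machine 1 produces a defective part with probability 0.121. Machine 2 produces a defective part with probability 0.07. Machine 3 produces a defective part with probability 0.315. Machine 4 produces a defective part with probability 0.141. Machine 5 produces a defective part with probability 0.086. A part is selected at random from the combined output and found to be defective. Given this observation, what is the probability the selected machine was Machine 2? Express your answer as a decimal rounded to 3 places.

Posterior probability ≈ 0.095

Tabulate prior·likelihood by source: [1] prior 0.2, lik 0.121, product 0.02420; [2] prior 0.2, lik 0.07, product 0.01400; [3] prior 0.2, lik 0.315, product 0.06300; [4] prior 0.2, lik 0.141, product 0.02820; [5] prior 0.2, lik 0.086, product 0.01720.
Normalizing constant = 0.14660; the posterior for Machine 2 is its product over the sum, 0.01400/0.14660 = 0.095.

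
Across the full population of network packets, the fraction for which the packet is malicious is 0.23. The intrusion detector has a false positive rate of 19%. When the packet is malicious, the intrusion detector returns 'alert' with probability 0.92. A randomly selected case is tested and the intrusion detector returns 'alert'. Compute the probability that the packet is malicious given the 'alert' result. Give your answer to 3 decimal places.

P(H | E) ≈ 0.591

Let H be the event that the packet is malicious. P(H) = 0.23, so P(¬H) = 0.77. With E the 'alert' result, P(E|H) = 0.92 and P(E|¬H) = 0.19.
P(E) = 0.92·0.23 + 0.19·0.77 = 0.21160 + 0.14630 = 0.35790.
By Bayes' theorem, P(H|E) = 0.21160 / 0.35790 = 0.591.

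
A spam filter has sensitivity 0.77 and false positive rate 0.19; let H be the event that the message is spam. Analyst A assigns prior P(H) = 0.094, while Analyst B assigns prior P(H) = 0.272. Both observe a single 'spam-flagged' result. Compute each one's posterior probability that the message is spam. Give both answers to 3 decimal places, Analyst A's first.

Analyst A: 0.296; Analyst B: 0.602

P('+'|H) = 0.77, P('+'|¬H) = 0.19.
Analyst A: numerator 0.77·0.094 = 0.072380; evidence = 0.072380+0.19·0.906 = 0.24452; posterior = 0.296.
Analyst B: numerator 0.77·0.272 = 0.20944; evidence = 0.20944+0.19·0.728 = 0.34776; posterior = 0.602.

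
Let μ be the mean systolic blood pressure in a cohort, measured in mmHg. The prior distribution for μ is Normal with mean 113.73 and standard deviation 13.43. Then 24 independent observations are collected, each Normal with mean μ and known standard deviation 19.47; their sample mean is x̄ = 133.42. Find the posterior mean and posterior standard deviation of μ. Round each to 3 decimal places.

Prior precision 1/τ₀² = 1/13.43² = 0.00554432; data precision n/σ² = 24/19.47² = 0.0633110.
Posterior precision = 0.00554432 + 0.0633110 = 0.0688553, giving posterior SD = 1/√0.0688553 = 3.811.
Posterior mean = (0.00554432·113.73 + 0.0633110·133.42) / 0.0688553 = 131.835.

Posterior mean ≈ 131.835; posterior SD ≈ 3.811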